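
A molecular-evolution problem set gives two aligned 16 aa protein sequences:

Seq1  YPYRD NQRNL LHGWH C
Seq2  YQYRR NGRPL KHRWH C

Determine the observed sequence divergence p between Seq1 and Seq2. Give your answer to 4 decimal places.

0.3750

The sequences differ at positions 2 (P/Q), 5 (D/R), 7 (Q/G), 9 (N/P), 11 (L/K), 13 (G/R).
There are 6 differences over 16 sites, so p = 6/16 = 0.3750.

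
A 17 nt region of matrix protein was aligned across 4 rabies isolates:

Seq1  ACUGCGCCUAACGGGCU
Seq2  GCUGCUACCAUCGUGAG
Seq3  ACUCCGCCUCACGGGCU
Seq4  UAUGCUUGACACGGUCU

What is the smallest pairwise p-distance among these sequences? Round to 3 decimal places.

Pairwise Hamming distances:
  Seq1 vs Seq2: 8
  Seq1 vs Seq3: 2
  Seq1 vs Seq4: 8
  Seq2 vs Seq3: 10
  Seq2 vs Seq4: 11
  Seq3 vs Seq4: 8
The smallest is 2 mismatches, between Seq1 and Seq3; p = 2/17 = 0.118.

0.118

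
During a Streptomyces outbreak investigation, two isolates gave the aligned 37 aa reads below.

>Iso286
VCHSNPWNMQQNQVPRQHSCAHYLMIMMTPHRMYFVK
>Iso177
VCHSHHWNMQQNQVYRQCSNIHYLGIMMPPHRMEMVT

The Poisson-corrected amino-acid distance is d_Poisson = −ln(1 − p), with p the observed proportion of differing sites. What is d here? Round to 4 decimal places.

The sequences differ at positions 5 (N/H), 6 (P/H), 15 (P/Y), 18 (H/C), 20 (C/N), 21 (A/I), 25 (M/G), 29 (T/P), 34 (Y/E), 35 (F/M), 37 (K/T).
p = 11/37 = 0.297297.
d = −ln(1 − 0.297297) = −ln(0.702703) = 0.3528.

0.3528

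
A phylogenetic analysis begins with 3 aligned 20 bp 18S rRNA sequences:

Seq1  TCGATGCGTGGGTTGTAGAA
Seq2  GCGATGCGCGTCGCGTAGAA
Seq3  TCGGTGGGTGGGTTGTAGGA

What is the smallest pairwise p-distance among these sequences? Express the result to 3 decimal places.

Pairwise Hamming distances:
  Seq1 vs Seq2: 6
  Seq1 vs Seq3: 3
  Seq2 vs Seq3: 9
The smallest is 3 mismatches, between Seq1 and Seq3; p = 3/20 = 0.150.

0.150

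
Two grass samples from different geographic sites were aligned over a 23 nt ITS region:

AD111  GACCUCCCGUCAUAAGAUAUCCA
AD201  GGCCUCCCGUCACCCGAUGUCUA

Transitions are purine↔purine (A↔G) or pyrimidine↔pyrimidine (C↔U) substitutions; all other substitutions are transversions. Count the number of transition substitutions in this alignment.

The sequences differ at positions 2 (A/G, transition), 13 (U/C, transition), 14 (A/C, transversion), 15 (A/C, transversion), 19 (A/G, transition), 22 (C/U, transition).
Of the 6 differences, 4 transitions and 2 transversions, so the answer is 4.

4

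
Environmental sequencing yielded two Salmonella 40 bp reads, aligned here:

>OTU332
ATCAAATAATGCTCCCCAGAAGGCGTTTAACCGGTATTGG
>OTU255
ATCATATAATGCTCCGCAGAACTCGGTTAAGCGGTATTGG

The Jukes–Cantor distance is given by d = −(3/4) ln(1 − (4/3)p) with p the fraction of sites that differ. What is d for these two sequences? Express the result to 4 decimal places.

0.1674

Differing sites — 5:A/T; 16:C/G; 22:G/C; 23:G/T; 26:T/G; 31:C/G.
p = 6/40 = 0.150000.
d = −0.75 · ln(1 − (4/3)·0.150000) = −0.75 · ln(0.800000) = −0.75 · (-0.223144) = 0.1674.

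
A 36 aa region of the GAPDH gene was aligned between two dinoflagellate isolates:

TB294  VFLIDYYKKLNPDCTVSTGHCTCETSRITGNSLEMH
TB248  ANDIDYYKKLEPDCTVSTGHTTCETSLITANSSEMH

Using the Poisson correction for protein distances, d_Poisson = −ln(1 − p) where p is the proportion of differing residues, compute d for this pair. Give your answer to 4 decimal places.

The sequences differ at positions 1 (V/A), 2 (F/N), 3 (L/D), 11 (N/E), 21 (C/T), 27 (R/L), 30 (G/A), 33 (L/S).
p = 8/36 = 0.222222.
d = −ln(1 − 0.222222) = −ln(0.777778) = 0.2513.

0.2513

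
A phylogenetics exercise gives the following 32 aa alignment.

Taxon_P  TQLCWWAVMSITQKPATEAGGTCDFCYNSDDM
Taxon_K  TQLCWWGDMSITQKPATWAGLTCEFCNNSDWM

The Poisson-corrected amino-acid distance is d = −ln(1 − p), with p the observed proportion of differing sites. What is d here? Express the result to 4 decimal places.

0.2469

The sequences differ at positions 7 (A/G), 8 (V/D), 18 (E/W), 21 (G/L), 24 (D/E), 27 (Y/N), 31 (D/W).
p = 7/32 = 0.218750.
d = −ln(1 − 0.218750) = −ln(0.781250) = 0.2469.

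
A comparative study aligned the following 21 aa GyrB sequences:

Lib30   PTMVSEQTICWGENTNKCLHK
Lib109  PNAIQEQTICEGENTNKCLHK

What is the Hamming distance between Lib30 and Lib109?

5

Differing sites — 2:T/N; 3:M/A; 4:V/I; 5:S/Q; 11:W/E.
That gives 5 mismatches out of 21 aligned sites, so the Hamming distance is 5.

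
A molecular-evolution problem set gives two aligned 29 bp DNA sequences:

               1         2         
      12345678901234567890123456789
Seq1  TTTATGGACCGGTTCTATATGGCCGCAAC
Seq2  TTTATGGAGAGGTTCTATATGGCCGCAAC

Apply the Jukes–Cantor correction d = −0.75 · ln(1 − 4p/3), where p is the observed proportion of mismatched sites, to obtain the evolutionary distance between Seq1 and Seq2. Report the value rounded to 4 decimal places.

The sequences differ at positions 9 (C/G), 10 (C/A).
p = 2/29 = 0.068966.
d = −0.75 · ln(1 − (4/3)·0.068966) = −0.75 · ln(0.908045) = −0.75 · (-0.096461) = 0.0723.

0.0723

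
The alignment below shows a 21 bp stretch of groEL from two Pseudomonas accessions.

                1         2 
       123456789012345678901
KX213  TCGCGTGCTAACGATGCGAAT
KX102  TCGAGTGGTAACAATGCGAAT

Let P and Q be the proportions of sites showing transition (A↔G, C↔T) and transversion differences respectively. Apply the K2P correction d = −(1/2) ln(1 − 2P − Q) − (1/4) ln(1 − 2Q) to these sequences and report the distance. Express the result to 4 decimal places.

0.1585

Differing sites — 4:C/A (Tv); 8:C/G (Tv); 13:G/A (Ti).
Of the 3 differences, 1 transition and 2 transversions over 21 sites: P = 1/21 = 0.047619, Q = 2/21 = 0.095238.
d = −0.5·ln(0.809524) − 0.25·ln(0.809524) = −0.5·(-0.211309) − 0.25·(-0.211309) = 0.1585.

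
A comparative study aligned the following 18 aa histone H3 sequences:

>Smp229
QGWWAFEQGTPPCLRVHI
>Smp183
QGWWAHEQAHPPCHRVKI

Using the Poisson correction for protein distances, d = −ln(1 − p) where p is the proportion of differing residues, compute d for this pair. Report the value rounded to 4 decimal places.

0.3254

Mismatches occur at site 6 (F→H), site 9 (G→A), site 10 (T→H), site 14 (L→H), site 17 (H→K).
p = 5/18 = 0.277778.
d = −ln(1 − 0.277778) = −ln(0.722222) = 0.3254.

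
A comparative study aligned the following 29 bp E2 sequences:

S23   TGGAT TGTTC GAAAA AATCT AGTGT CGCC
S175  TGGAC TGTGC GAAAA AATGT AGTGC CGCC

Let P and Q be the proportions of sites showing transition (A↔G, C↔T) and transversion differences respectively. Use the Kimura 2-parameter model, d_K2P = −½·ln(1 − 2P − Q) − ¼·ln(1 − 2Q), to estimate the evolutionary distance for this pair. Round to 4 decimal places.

Differing sites — 5:T/C (Ti); 9:T/G (Tv); 19:C/G (Tv); 25:T/C (Ti).
Of the 4 differences, 2 transitions and 2 transversions over 29 sites: P = 2/29 = 0.068966, Q = 2/29 = 0.068966.
d = −0.5·ln(0.793102) − 0.25·ln(0.862068) = −0.5·(-0.231803) − 0.25·(-0.148421) = 0.1530.

0.1530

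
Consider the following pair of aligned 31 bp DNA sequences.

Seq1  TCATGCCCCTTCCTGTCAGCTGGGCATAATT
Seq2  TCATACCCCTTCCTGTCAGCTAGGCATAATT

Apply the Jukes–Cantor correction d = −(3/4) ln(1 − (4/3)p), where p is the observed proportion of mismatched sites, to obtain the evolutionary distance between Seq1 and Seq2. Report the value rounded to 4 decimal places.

0.0675

Differing sites — 5:G/A; 22:G/A.
p = 2/31 = 0.064516.
d = −0.75 · ln(1 − (4/3)·0.064516) = −0.75 · ln(0.913979) = −0.75 · (-0.089948) = 0.0675.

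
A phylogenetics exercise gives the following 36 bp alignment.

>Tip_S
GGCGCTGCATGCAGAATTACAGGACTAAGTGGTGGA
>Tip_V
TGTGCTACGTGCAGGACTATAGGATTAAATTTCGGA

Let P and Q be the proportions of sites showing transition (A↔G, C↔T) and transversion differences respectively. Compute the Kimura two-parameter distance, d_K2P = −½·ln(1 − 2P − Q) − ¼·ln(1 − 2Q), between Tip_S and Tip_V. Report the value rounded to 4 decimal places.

Mismatches occur at site 1 (G/T, transversion), site 3 (C/T, transition), site 7 (G/A, transition), site 9 (A/G, transition), site 15 (A/G, transition), site 17 (T/C, transition), site 20 (C/T, transition), site 25 (C/T, transition), site 29 (G/A, transition), site 31 (G/T, transversion), site 32 (G/T, transversion), site 33 (T/C, transition).
Of the 12 differences, 9 transitions and 3 transversions over 36 sites: P = 9/36 = 0.250000, Q = 3/36 = 0.083333.
d = −0.5·ln(0.416667) − 0.25·ln(0.833334) = −0.5·(-0.875468) − 0.25·(-0.182321) = 0.4833.

0.4833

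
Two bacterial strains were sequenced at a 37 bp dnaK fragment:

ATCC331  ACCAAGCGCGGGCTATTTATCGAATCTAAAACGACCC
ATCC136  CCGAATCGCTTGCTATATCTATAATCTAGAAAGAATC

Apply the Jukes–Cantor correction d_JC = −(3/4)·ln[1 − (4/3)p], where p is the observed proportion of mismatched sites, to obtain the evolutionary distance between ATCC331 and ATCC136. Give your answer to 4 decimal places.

0.4740

Mismatches occur at site 1 (A/C), site 3 (C/G), site 6 (G/T), site 10 (G/T), site 11 (G/T), site 17 (T/A), site 19 (A/C), site 21 (C/A), site 22 (G/T), site 29 (A/G), site 32 (C/A), site 35 (C/A), site 36 (C/T).
p = 13/37 = 0.351351.
d = −0.75 · ln(1 − (4/3)·0.351351) = −0.75 · ln(0.531532) = −0.75 · (-0.631992) = 0.4740.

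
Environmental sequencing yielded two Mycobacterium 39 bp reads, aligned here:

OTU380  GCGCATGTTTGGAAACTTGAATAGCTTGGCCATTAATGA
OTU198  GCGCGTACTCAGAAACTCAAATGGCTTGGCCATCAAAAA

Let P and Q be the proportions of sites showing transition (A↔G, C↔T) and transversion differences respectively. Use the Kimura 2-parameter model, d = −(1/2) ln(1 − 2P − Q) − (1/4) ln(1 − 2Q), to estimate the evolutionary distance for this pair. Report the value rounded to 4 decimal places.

Mismatches occur at site 5 (A→G, transition), site 7 (G→A, transition), site 8 (T→C, transition), site 10 (T→C, transition), site 11 (G→A, transition), site 18 (T→C, transition), site 19 (G→A, transition), site 23 (A→G, transition), site 34 (T→C, transition), site 37 (T→A, transversion), site 38 (G→A, transition).
Of the 11 differences, 10 transitions and 1 transversion over 39 sites: P = 10/39 = 0.256410, Q = 1/39 = 0.025641.
d = −0.5·ln(0.461539) − 0.25·ln(0.948718) = −0.5·(-0.773189) − 0.25·(-0.052644) = 0.3998.

0.3998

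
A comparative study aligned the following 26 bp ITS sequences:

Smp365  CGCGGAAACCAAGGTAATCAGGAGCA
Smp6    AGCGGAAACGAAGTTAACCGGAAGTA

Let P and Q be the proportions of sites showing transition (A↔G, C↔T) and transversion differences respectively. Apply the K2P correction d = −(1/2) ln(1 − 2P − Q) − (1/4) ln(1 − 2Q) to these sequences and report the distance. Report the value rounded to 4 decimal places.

The sequences differ at positions 1 (C/A, transversion), 10 (C/G, transversion), 14 (G/T, transversion), 18 (T/C, transition), 20 (A/G, transition), 22 (G/A, transition), 25 (C/T, transition).
Of the 7 differences, 4 transitions and 3 transversions over 26 sites: P = 4/26 = 0.153846, Q = 3/26 = 0.115385.
d = −0.5·ln(0.576923) − 0.25·ln(0.769230) = −0.5·(-0.550046) − 0.25·(-0.262365) = 0.3406.

0.3406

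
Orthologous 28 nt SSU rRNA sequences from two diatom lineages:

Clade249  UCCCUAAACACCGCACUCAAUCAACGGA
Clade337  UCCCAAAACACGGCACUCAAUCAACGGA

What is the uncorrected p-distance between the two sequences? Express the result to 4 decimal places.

0.0714

Differing sites — 5:U/A; 12:C/G.
There are 2 differences over 28 sites, so p = 2/28 = 0.0714.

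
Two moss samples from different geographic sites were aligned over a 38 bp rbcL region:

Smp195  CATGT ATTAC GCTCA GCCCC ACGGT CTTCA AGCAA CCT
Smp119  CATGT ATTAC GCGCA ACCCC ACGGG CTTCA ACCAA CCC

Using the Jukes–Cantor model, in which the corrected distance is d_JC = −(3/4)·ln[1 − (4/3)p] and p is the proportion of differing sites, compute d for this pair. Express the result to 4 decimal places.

Differing sites — 13:T/G; 16:G/A; 25:T/G; 32:G/C; 38:T/C.
p = 5/38 = 0.131579.
d = −0.75 · ln(1 − (4/3)·0.131579) = −0.75 · ln(0.824561) = −0.75 · (-0.192904) = 0.1447.

0.1447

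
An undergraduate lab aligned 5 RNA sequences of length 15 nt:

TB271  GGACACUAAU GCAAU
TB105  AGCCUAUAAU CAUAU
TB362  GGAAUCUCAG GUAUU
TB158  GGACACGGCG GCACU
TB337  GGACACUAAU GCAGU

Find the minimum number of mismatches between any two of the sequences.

1

Pairwise Hamming distances:
  TB271 vs TB105: 7
  TB271 vs TB362: 6
  TB271 vs TB158: 5
  TB271 vs TB337: 1
  TB105 vs TB362: 10
  TB105 vs TB158: 12
  TB105 vs TB337: 8
  TB362 vs TB158: 7
  TB362 vs TB337: 6
  TB158 vs TB337: 5
The smallest is 1, between TB271 and TB337.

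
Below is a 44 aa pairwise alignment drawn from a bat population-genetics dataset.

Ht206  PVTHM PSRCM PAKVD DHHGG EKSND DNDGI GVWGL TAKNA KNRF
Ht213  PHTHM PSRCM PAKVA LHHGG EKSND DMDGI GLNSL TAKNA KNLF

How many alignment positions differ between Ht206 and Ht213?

8

The sequences differ at positions 2 (V/H), 15 (D/A), 16 (D/L), 27 (N/M), 32 (V/L), 33 (W/N), 34 (G/S), 43 (R/L).
That gives 8 mismatches out of 44 aligned sites, so the Hamming distance is 8.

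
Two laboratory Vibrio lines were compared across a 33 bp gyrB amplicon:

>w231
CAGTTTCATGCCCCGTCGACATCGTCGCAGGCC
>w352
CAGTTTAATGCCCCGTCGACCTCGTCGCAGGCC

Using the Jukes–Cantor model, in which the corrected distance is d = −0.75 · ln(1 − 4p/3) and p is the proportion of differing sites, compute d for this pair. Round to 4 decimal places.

0.0632

Mismatches occur at site 7 (C/A), site 21 (A/C).
p = 2/33 = 0.060606.
d = −0.75 · ln(1 − (4/3)·0.060606) = −0.75 · ln(0.919192) = −0.75 · (-0.084260) = 0.0632.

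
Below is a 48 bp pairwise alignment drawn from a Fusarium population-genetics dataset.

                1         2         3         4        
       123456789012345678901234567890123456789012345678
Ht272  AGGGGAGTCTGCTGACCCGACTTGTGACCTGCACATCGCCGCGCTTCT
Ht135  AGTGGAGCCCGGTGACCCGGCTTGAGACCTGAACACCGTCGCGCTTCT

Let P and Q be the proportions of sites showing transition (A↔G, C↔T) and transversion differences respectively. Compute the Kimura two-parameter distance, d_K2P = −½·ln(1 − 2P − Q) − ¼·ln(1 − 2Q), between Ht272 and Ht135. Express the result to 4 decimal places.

Mismatches occur at site 3 (G↔T, transversion), site 8 (T↔C, transition), site 10 (T↔C, transition), site 12 (C↔G, transversion), site 20 (A↔G, transition), site 25 (T↔A, transversion), site 32 (C↔A, transversion), site 36 (T↔C, transition), site 39 (C↔T, transition).
Of the 9 differences, 5 transitions and 4 transversions over 48 sites: P = 5/48 = 0.104167, Q = 4/48 = 0.083333.
d = −0.5·ln(0.708333) − 0.25·ln(0.833334) = −0.5·(-0.344841) − 0.25·(-0.182321) = 0.2180.

0.2180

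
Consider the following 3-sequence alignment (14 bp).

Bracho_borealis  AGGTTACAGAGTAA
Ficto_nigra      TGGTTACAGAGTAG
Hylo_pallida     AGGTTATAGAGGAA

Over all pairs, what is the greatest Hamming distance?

Pairwise Hamming distances:
  Bracho_borealis vs Ficto_nigra: 2
  Bracho_borealis vs Hylo_pallida: 2
  Ficto_nigra vs Hylo_pallida: 4
The largest is 4, between Ficto_nigra and Hylo_pallida.

4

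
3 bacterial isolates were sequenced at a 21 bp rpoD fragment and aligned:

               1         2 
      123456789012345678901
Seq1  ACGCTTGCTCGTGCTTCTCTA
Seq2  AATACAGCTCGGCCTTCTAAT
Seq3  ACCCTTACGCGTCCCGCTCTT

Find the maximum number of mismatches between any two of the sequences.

Pairwise Hamming distances:
  Seq1 vs Seq2: 10
  Seq1 vs Seq3: 7
  Seq2 vs Seq3: 12
The largest is 12, between Seq2 and Seq3.

12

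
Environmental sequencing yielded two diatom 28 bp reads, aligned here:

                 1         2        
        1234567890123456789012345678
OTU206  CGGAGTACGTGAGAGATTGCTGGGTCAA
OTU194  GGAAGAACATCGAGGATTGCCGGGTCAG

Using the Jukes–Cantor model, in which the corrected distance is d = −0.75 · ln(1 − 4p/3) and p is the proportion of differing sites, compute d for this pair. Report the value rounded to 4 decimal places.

Mismatches occur at site 1 (C→G), site 3 (G→A), site 6 (T→A), site 9 (G→A), site 11 (G→C), site 12 (A→G), site 13 (G→A), site 14 (A→G), site 21 (T→C), site 28 (A→G).
p = 10/28 = 0.357143.
d = −0.75 · ln(1 − (4/3)·0.357143) = −0.75 · ln(0.523809) = −0.75 · (-0.646628) = 0.4850.

0.4850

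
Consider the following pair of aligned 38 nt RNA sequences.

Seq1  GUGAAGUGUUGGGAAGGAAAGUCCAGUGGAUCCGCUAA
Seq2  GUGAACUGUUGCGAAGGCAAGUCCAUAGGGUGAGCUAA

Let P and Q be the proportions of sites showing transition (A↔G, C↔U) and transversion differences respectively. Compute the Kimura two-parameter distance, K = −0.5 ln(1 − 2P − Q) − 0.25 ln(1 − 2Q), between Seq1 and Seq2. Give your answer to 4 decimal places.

0.2500

Mismatches occur at site 6 (G↔C, transversion), site 12 (G↔C, transversion), site 18 (A↔C, transversion), site 26 (G↔U, transversion), site 27 (U↔A, transversion), site 30 (A↔G, transition), site 32 (C↔G, transversion), site 33 (C↔A, transversion).
Of the 8 differences, 1 transition and 7 transversions over 38 sites: P = 1/38 = 0.026316, Q = 7/38 = 0.184211.
d = −0.5·ln(0.763157) − 0.25·ln(0.631578) = −0.5·(-0.270292) − 0.25·(-0.459534) = 0.2500.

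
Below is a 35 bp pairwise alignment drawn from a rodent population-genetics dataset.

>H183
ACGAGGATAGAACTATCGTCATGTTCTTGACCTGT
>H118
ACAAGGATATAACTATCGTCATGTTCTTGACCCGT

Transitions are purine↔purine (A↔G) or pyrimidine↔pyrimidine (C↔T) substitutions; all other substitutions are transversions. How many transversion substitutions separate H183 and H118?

Mismatches occur at site 3 (G/A, transition), site 10 (G/T, transversion), site 33 (T/C, transition).
Of the 3 differences, 2 transitions and 1 transversion, so the answer is 1.

1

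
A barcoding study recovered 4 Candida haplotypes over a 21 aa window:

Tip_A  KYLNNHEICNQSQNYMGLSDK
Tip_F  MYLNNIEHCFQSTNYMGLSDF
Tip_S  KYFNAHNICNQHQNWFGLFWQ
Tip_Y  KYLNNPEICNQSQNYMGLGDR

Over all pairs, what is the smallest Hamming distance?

3

Pairwise Hamming distances:
  Tip_A vs Tip_F: 6
  Tip_A vs Tip_S: 9
  Tip_A vs Tip_Y: 3
  Tip_F vs Tip_S: 14
  Tip_F vs Tip_Y: 7
  Tip_S vs Tip_Y: 10
The smallest is 3, between Tip_A and Tip_Y.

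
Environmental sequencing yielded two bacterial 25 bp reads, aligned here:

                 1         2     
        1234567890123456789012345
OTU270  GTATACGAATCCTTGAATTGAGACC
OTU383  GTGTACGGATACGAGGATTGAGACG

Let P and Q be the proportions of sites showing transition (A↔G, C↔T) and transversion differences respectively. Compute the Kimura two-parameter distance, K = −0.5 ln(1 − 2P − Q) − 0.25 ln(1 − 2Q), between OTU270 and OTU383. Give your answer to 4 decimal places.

0.3518

Differing sites — 3:A/G (Ti); 8:A/G (Ti); 11:C/A (Tv); 13:T/G (Tv); 14:T/A (Tv); 16:A/G (Ti); 25:C/G (Tv).
Of the 7 differences, 3 transitions and 4 transversions over 25 sites: P = 3/25 = 0.120000, Q = 4/25 = 0.160000.
d = −0.5·ln(0.600000) − 0.25·ln(0.680000) = −0.5·(-0.510826) − 0.25·(-0.385662) = 0.3518.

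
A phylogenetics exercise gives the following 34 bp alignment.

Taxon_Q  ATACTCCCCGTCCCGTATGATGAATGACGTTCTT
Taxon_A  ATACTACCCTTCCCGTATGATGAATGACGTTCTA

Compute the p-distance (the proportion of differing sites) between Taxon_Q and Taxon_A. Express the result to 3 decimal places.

0.088

Mismatches occur at site 6 (C↔A), site 10 (G↔T), site 34 (T↔A).
There are 3 differences over 34 sites, so p = 3/34 = 0.088.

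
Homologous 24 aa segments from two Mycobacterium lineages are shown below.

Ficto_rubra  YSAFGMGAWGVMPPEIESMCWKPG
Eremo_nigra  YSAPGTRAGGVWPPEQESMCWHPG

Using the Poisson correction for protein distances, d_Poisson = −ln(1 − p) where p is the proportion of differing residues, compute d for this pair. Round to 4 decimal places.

0.3448

The sequences differ at positions 4 (F/P), 6 (M/T), 7 (G/R), 9 (W/G), 12 (M/W), 16 (I/Q), 22 (K/H).
p = 7/24 = 0.291667.
d = −ln(1 − 0.291667) = −ln(0.708333) = 0.3448.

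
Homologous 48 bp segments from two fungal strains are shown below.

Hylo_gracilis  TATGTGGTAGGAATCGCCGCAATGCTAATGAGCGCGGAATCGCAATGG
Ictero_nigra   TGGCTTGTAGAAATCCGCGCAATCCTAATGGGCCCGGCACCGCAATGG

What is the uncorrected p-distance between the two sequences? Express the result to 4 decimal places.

0.2500

Mismatches occur at site 2 (A/G), site 3 (T/G), site 4 (G/C), site 6 (G/T), site 11 (G/A), site 16 (G/C), site 17 (C/G), site 24 (G/C), site 31 (A/G), site 34 (G/C), site 38 (A/C), site 40 (T/C).
There are 12 differences over 48 sites, so p = 12/48 = 0.2500.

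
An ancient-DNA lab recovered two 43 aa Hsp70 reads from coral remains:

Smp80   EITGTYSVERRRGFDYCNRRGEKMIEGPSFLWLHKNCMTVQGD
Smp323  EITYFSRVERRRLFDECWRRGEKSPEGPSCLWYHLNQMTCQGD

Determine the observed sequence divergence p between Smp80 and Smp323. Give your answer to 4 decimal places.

0.3256

Mismatches occur at site 4 (G↔Y), site 5 (T↔F), site 6 (Y↔S), site 7 (S↔R), site 13 (G↔L), site 16 (Y↔E), site 18 (N↔W), site 24 (M↔S), site 25 (I↔P), site 30 (F↔C), site 33 (L↔Y), site 35 (K↔L), site 37 (C↔Q), site 40 (V↔C).
There are 14 differences over 43 sites, so p = 14/43 = 0.3256.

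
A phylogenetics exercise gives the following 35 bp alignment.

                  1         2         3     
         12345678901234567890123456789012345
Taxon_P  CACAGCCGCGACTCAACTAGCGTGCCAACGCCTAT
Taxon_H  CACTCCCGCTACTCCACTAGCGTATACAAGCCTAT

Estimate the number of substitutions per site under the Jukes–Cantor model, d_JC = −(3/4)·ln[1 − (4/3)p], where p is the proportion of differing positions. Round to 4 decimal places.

0.3149

Differing sites — 4:A/T; 5:G/C; 10:G/T; 15:A/C; 24:G/A; 25:C/T; 26:C/A; 27:A/C; 29:C/A.
p = 9/35 = 0.257143.
d = −0.75 · ln(1 − (4/3)·0.257143) = −0.75 · ln(0.657143) = −0.75 · (-0.419854) = 0.3149.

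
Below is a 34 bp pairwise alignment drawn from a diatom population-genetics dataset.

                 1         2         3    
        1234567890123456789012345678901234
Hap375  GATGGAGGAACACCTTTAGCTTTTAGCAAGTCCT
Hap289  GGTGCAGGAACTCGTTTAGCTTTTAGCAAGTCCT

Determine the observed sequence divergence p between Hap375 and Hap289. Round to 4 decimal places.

Differing sites — 2:A/G; 5:G/C; 12:A/T; 14:C/G.
There are 4 differences over 34 sites, so p = 4/34 = 0.1176.

0.1176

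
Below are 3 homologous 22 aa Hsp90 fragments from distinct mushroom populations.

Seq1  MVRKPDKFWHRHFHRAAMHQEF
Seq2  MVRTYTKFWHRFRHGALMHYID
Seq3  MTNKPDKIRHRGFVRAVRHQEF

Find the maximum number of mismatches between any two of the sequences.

Pairwise Hamming distances:
  Seq1 vs Seq2: 10
  Seq1 vs Seq3: 8
  Seq2 vs Seq3: 16
The largest is 16, between Seq2 and Seq3.

16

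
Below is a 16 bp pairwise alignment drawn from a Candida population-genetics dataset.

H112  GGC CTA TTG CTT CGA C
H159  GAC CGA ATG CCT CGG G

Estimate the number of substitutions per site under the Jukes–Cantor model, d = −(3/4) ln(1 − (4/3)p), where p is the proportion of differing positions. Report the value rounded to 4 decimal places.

The sequences differ at positions 2 (G/A), 5 (T/G), 7 (T/A), 11 (T/C), 15 (A/G), 16 (C/G).
p = 6/16 = 0.375000.
d = −0.75 · ln(1 − (4/3)·0.375000) = −0.75 · ln(0.500000) = −0.75 · (-0.693147) = 0.5199.

0.5199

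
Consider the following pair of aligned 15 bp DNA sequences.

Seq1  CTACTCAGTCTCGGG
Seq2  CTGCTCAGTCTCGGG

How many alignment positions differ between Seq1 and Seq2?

Differing sites — 3:A/G.
That gives 1 mismatch out of 15 aligned sites, so the Hamming distance is 1.

1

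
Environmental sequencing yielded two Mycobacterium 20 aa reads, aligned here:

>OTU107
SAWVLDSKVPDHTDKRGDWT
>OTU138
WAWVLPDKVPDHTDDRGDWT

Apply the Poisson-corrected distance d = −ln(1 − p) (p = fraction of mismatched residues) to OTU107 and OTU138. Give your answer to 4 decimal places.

0.2231

Mismatches occur at site 1 (S↔W), site 6 (D↔P), site 7 (S↔D), site 15 (K↔D).
p = 4/20 = 0.200000.
d = −ln(1 − 0.200000) = −ln(0.800000) = 0.2231.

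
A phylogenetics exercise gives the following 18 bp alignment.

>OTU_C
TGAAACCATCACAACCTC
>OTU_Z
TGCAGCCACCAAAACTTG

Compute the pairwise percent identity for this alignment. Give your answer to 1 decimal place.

The sequences differ at positions 3 (A/C), 5 (A/G), 9 (T/C), 12 (C/A), 16 (C/T), 18 (C/G).
12 of the 18 sites match, so the percent identity is 12/18 × 100 = 66.7%.

66.7%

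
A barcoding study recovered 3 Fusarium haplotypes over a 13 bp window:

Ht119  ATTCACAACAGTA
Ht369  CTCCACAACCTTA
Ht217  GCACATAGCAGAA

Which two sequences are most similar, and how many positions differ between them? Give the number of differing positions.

Pairwise Hamming distances:
  Ht119 vs Ht369: 4
  Ht119 vs Ht217: 6
  Ht369 vs Ht217: 8
The smallest is 4, between Ht119 and Ht369.

4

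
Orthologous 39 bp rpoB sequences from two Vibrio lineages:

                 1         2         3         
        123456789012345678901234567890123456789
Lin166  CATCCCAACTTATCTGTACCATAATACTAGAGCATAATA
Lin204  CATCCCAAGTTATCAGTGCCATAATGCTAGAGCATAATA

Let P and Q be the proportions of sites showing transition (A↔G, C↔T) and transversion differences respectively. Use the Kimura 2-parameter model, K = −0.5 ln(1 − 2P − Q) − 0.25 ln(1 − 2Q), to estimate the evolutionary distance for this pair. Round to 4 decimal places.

The sequences differ at positions 9 (C/G, transversion), 15 (T/A, transversion), 18 (A/G, transition), 26 (A/G, transition).
Of the 4 differences, 2 transitions and 2 transversions over 39 sites: P = 2/39 = 0.051282, Q = 2/39 = 0.051282.
d = −0.5·ln(0.846154) − 0.25·ln(0.897436) = −0.5·(-0.167054) − 0.25·(-0.108213) = 0.1106.

0.1106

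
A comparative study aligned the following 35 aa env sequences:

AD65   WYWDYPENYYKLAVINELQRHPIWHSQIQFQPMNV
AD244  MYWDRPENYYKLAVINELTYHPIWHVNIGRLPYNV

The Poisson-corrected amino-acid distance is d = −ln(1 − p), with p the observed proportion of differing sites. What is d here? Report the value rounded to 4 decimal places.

Mismatches occur at site 1 (W↔M), site 5 (Y↔R), site 19 (Q↔T), site 20 (R↔Y), site 26 (S↔V), site 27 (Q↔N), site 29 (Q↔G), site 30 (F↔R), site 31 (Q↔L), site 33 (M↔Y).
p = 10/35 = 0.285714.
d = −ln(1 − 0.285714) = −ln(0.714286) = 0.3365.

0.3365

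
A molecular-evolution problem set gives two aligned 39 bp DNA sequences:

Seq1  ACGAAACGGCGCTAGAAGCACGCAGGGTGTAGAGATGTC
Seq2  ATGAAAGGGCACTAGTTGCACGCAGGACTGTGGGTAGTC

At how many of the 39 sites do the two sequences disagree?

Mismatches occur at site 2 (C→T), site 7 (C→G), site 11 (G→A), site 16 (A→T), site 17 (A→T), site 27 (G→A), site 28 (T→C), site 29 (G→T), site 30 (T→G), site 31 (A→T), site 33 (A→G), site 35 (A→T), site 36 (T→A).
That gives 13 mismatches out of 39 aligned sites, so the Hamming distance is 13.

13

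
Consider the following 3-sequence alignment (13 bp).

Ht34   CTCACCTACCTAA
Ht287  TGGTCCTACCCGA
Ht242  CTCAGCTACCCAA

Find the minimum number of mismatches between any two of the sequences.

2

Pairwise Hamming distances:
  Ht34 vs Ht287: 6
  Ht34 vs Ht242: 2
  Ht287 vs Ht242: 6
The smallest is 2, between Ht34 and Ht242.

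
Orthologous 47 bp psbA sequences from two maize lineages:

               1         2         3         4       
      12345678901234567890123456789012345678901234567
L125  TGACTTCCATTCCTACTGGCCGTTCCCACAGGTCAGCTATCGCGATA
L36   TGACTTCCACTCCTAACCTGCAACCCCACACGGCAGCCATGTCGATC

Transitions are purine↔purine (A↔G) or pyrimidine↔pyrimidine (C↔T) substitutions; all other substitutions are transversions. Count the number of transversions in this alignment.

10

Differing sites — 10:T/C (Ti); 16:C/A (Tv); 17:T/C (Ti); 18:G/C (Tv); 19:G/T (Tv); 20:C/G (Tv); 22:G/A (Ti); 23:T/A (Tv); 24:T/C (Ti); 31:G/C (Tv); 33:T/G (Tv); 38:T/C (Ti); 41:C/G (Tv); 42:G/T (Tv); 47:A/C (Tv).
Of the 15 differences, 5 transitions and 10 transversions, so the answer is 10.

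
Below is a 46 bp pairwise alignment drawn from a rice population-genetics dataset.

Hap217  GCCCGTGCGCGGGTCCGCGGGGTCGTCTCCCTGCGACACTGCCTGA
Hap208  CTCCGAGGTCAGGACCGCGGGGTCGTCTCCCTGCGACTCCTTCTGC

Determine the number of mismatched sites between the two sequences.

12

The sequences differ at positions 1 (G/C), 2 (C/T), 6 (T/A), 8 (C/G), 9 (G/T), 11 (G/A), 14 (T/A), 38 (A/T), 40 (T/C), 41 (G/T), 42 (C/T), 46 (A/C).
That gives 12 mismatches out of 46 aligned sites, so the Hamming distance is 12.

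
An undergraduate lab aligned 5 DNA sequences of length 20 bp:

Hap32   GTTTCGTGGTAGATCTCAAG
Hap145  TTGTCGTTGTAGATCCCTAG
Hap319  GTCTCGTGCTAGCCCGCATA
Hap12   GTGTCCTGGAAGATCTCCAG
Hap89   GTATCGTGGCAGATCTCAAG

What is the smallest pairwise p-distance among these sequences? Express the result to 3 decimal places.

0.100

Pairwise Hamming distances:
  Hap32 vs Hap145: 5
  Hap32 vs Hap319: 7
  Hap32 vs Hap12: 4
  Hap32 vs Hap89: 2
  Hap145 vs Hap319: 10
  Hap145 vs Hap12: 6
  Hap145 vs Hap89: 6
  Hap319 vs Hap12: 10
  Hap319 vs Hap89: 8
  Hap12 vs Hap89: 4
The smallest is 2 mismatches, between Hap32 and Hap89; p = 2/20 = 0.100.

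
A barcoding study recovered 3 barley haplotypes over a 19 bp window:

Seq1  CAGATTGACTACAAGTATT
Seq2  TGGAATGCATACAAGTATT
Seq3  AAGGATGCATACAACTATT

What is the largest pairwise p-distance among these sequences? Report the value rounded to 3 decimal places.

Pairwise Hamming distances:
  Seq1 vs Seq2: 5
  Seq1 vs Seq3: 6
  Seq2 vs Seq3: 4
The largest is 6 mismatches, between Seq1 and Seq3; p = 6/19 = 0.316.

0.316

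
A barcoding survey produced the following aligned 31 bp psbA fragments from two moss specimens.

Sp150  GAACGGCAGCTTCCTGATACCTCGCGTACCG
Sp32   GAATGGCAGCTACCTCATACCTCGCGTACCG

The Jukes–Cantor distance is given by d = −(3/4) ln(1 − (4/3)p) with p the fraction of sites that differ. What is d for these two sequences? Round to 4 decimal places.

0.1036

Mismatches occur at site 4 (C↔T), site 12 (T↔A), site 16 (G↔C).
p = 3/31 = 0.096774.
d = −0.75 · ln(1 − (4/3)·0.096774) = −0.75 · ln(0.870968) = −0.75 · (-0.138150) = 0.1036.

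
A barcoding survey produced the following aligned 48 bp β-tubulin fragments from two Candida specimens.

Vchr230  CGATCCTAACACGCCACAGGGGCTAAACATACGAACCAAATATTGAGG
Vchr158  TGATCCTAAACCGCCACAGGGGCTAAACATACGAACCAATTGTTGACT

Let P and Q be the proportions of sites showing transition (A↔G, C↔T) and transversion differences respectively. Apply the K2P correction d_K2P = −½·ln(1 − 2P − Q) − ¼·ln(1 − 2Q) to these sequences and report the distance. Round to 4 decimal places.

Mismatches occur at site 1 (C↔T, transition), site 10 (C↔A, transversion), site 11 (A↔C, transversion), site 40 (A↔T, transversion), site 42 (A↔G, transition), site 47 (G↔C, transversion), site 48 (G↔T, transversion).
Of the 7 differences, 2 transitions and 5 transversions over 48 sites: P = 2/48 = 0.041667, Q = 5/48 = 0.104167.
d = −0.5·ln(0.812499) − 0.25·ln(0.791666) = −0.5·(-0.207641) − 0.25·(-0.233616) = 0.1622.

0.1622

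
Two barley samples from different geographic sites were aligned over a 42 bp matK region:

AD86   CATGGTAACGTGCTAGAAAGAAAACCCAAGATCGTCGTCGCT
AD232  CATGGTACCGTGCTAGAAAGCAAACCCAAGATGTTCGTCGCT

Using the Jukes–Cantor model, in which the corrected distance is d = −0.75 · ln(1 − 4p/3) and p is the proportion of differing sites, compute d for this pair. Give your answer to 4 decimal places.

Mismatches occur at site 8 (A→C), site 21 (A→C), site 33 (C→G), site 34 (G→T).
p = 4/42 = 0.095238.
d = −0.75 · ln(1 − (4/3)·0.095238) = −0.75 · ln(0.873016) = −0.75 · (-0.135801) = 0.1019.

0.1019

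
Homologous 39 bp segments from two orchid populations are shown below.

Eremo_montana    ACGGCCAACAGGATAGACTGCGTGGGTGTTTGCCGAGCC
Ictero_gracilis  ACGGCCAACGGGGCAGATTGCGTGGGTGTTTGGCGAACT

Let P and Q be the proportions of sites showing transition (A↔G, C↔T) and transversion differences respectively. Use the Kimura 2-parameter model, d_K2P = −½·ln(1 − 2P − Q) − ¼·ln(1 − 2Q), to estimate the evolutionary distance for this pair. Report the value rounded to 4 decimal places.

Differing sites — 10:A/G (Ti); 13:A/G (Ti); 14:T/C (Ti); 18:C/T (Ti); 33:C/G (Tv); 37:G/A (Ti); 39:C/T (Ti).
Of the 7 differences, 6 transitions and 1 transversion over 39 sites: P = 6/39 = 0.153846, Q = 1/39 = 0.025641.
d = −0.5·ln(0.666667) − 0.25·ln(0.948718) = −0.5·(-0.405465) − 0.25·(-0.052644) = 0.2159.

0.2159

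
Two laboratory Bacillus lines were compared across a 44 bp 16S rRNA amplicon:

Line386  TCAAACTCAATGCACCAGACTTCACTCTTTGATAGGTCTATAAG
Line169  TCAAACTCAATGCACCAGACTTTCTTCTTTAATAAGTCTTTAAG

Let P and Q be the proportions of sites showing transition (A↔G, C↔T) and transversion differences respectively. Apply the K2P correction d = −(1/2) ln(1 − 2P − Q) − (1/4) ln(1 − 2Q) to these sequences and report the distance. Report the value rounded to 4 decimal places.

0.1527

Differing sites — 23:C/T (Ti); 24:A/C (Tv); 25:C/T (Ti); 31:G/A (Ti); 35:G/A (Ti); 40:A/T (Tv).
Of the 6 differences, 4 transitions and 2 transversions over 44 sites: P = 4/44 = 0.090909, Q = 2/44 = 0.045455.
d = −0.5·ln(0.772727) − 0.25·ln(0.909090) = −0.5·(-0.257829) − 0.25·(-0.095311) = 0.1527.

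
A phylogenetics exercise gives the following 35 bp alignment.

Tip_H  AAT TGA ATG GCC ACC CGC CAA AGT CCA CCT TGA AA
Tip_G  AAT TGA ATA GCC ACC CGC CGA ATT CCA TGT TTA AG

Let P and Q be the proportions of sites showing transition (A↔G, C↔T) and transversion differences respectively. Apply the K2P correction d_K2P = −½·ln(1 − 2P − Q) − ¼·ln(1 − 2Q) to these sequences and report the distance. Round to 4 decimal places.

0.2357

Mismatches occur at site 9 (G→A, transition), site 20 (A→G, transition), site 23 (G→T, transversion), site 28 (C→T, transition), site 29 (C→G, transversion), site 32 (G→T, transversion), site 35 (A→G, transition).
Of the 7 differences, 4 transitions and 3 transversions over 35 sites: P = 4/35 = 0.114286, Q = 3/35 = 0.085714.
d = −0.5·ln(0.685714) − 0.25·ln(0.828572) = −0.5·(-0.377295) − 0.25·(-0.188052) = 0.2357.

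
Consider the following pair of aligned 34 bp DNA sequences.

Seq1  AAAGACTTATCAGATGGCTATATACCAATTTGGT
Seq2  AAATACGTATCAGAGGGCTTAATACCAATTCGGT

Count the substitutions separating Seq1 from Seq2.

6

Mismatches occur at site 4 (G→T), site 7 (T→G), site 15 (T→G), site 20 (A→T), site 21 (T→A), site 31 (T→C).
That gives 6 mismatches out of 34 aligned sites, so the Hamming distance is 6.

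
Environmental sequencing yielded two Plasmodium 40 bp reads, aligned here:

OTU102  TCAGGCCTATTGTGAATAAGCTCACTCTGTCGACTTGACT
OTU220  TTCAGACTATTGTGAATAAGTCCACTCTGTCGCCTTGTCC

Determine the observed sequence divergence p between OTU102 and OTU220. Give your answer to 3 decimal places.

The sequences differ at positions 2 (C/T), 3 (A/C), 4 (G/A), 6 (C/A), 21 (C/T), 22 (T/C), 33 (A/C), 38 (A/T), 40 (T/C).
There are 9 differences over 40 sites, so p = 9/40 = 0.225.

0.225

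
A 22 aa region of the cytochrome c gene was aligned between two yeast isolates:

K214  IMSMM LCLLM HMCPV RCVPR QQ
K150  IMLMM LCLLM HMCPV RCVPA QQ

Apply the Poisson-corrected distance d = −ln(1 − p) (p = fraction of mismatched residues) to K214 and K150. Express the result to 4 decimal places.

Mismatches occur at site 3 (S↔L), site 20 (R↔A).
p = 2/22 = 0.090909.
d = −ln(1 − 0.090909) = −ln(0.909091) = 0.0953.

0.0953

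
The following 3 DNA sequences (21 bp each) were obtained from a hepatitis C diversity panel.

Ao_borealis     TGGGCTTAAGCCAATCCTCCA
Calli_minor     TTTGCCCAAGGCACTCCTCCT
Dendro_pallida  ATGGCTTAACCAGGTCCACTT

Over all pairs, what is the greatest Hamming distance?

Pairwise Hamming distances:
  Ao_borealis vs Calli_minor: 7
  Ao_borealis vs Dendro_pallida: 9
  Calli_minor vs Dendro_pallida: 11
The largest is 11, between Calli_minor and Dendro_pallida.

11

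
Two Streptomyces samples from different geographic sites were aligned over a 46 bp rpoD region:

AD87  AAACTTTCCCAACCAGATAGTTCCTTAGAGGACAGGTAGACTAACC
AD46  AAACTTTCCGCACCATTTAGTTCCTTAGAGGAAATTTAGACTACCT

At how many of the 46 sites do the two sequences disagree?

Differing sites — 10:C/G; 11:A/C; 16:G/T; 17:A/T; 33:C/A; 35:G/T; 36:G/T; 44:A/C; 46:C/T.
That gives 9 mismatches out of 46 aligned sites, so the Hamming distance is 9.

9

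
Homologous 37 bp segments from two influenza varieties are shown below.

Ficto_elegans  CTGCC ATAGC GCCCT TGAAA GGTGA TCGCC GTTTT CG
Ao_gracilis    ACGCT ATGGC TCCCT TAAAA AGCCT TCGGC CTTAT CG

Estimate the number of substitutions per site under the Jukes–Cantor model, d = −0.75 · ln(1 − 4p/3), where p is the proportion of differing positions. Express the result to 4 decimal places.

The sequences differ at positions 1 (C/A), 2 (T/C), 5 (C/T), 8 (A/G), 11 (G/T), 17 (G/A), 21 (G/A), 23 (T/C), 24 (G/C), 25 (A/T), 29 (C/G), 31 (G/C), 34 (T/A).
p = 13/37 = 0.351351.
d = −0.75 · ln(1 − (4/3)·0.351351) = −0.75 · ln(0.531532) = −0.75 · (-0.631992) = 0.4740.

0.4740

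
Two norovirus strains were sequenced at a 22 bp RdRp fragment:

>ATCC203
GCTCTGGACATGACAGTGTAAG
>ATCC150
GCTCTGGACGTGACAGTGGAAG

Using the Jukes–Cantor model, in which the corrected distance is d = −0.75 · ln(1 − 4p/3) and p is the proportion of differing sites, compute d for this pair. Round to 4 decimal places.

0.0969

Differing sites — 10:A/G; 19:T/G.
p = 2/22 = 0.090909.
d = −0.75 · ln(1 − (4/3)·0.090909) = −0.75 · ln(0.878788) = −0.75 · (-0.129212) = 0.0969.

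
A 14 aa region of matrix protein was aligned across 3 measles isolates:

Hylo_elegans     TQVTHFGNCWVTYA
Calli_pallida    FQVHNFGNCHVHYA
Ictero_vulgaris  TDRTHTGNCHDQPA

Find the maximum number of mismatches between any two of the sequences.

Pairwise Hamming distances:
  Hylo_elegans vs Calli_pallida: 5
  Hylo_elegans vs Ictero_vulgaris: 7
  Calli_pallida vs Ictero_vulgaris: 9
The largest is 9, between Calli_pallida and Ictero_vulgaris.

9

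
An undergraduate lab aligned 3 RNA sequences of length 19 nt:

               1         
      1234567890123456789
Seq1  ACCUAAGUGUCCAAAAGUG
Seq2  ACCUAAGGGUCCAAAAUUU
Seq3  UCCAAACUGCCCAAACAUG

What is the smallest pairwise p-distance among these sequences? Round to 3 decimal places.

0.158

Pairwise Hamming distances:
  Seq1 vs Seq2: 3
  Seq1 vs Seq3: 6
  Seq2 vs Seq3: 8
The smallest is 3 mismatches, between Seq1 and Seq2; p = 3/19 = 0.158.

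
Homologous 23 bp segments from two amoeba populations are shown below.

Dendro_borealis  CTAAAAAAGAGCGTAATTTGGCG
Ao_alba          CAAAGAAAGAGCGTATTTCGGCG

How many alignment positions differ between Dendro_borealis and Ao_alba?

4

Mismatches occur at site 2 (T↔A), site 5 (A↔G), site 16 (A↔T), site 19 (T↔C).
That gives 4 mismatches out of 23 aligned sites, so the Hamming distance is 4.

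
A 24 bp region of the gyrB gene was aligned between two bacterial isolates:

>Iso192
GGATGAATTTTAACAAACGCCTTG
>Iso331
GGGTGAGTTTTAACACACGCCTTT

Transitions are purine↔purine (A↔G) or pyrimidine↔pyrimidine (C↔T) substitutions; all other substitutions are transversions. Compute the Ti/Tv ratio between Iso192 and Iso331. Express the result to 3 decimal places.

Differing sites — 3:A/G (Ti); 7:A/G (Ti); 16:A/C (Tv); 24:G/T (Tv).
Of the 4 differences, 2 transitions and 2 transversions, so Ti/Tv = 2/2 = 1.000.

1.000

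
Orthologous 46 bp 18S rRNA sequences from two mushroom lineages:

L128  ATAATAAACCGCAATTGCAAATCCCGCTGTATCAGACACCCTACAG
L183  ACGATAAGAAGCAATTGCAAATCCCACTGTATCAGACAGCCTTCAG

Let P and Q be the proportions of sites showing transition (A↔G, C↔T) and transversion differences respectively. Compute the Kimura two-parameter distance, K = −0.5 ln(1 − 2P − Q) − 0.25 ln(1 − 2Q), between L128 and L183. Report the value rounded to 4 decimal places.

The sequences differ at positions 2 (T/C, transition), 3 (A/G, transition), 8 (A/G, transition), 9 (C/A, transversion), 10 (C/A, transversion), 26 (G/A, transition), 39 (C/G, transversion), 43 (A/T, transversion).
Of the 8 differences, 4 transitions and 4 transversions over 46 sites: P = 4/46 = 0.086957, Q = 4/46 = 0.086957.
d = −0.5·ln(0.739129) − 0.25·ln(0.826086) = −0.5·(-0.302283) − 0.25·(-0.191056) = 0.1989.

0.1989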